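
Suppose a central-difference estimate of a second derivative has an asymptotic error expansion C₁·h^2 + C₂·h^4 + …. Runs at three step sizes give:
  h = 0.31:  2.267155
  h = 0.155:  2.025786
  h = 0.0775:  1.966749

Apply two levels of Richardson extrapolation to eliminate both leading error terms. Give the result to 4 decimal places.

First eliminate the h^2 term (factor 2^2 = 4):
  B₁ = (4·2.025786 − 2.267155)/3 = 1.945330
  B₂ = (4·1.966749 − 2.025786)/3 = 1.947070
Then eliminate the h^4 term (factor 2^4 = 16):
  (16·1.947070 − 1.945330)/15 = 1.947186

1.9472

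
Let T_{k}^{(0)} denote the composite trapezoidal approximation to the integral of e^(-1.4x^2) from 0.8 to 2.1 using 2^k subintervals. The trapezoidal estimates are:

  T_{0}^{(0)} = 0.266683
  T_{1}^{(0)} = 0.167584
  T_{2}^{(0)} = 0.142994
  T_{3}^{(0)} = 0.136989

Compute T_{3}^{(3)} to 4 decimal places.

T_{1}^{(1)} = (4·0.167584 − 0.266683) / 3 = 0.134551
T_{2}^{(1)} = (4·0.142994 − 0.167584) / 3 = 0.134797
T_{3}^{(1)} = 0.136989 + (0.136989 − 0.142994)/3 = 0.134987
T_{2}^{(2)} = (16·0.134797 − 0.134551) / 15 = 0.134813
T_{3}^{(2)} = 0.134987 + (0.134987 − 0.134797)/15 = 0.135000
T_{3}^{(3)} = (64·0.135000 − 0.134813) / 63 = 0.135003

0.1350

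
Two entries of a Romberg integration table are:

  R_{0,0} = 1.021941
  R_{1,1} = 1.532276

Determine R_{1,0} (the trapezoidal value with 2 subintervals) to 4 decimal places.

From R_{1,1} = (4·R_{1,0} − R_{0,0})/3, solve for R_{1,0}:
4·R_{1,0} = 3·1.532276 + 1.021941 = 5.618769
R_{1,0} = 1.404692

1.4047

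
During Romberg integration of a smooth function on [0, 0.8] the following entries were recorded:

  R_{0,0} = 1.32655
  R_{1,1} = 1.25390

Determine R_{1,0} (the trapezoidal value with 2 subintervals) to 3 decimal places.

1.272

From R_{1,1} = (4·R_{1,0} − R_{0,0})/3, solve for R_{1,0}:
4·R_{1,0} = 3·1.25390 + 1.32655 = 5.08825
R_{1,0} = 1.27206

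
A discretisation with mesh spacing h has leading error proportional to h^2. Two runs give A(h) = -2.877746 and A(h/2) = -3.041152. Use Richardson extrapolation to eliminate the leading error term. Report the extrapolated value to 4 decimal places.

The leading error scales as h^2; refining by a factor of 2 reduces it by 2^2 = 4.
Extrapolated value = (4·A(h/2) − A(h)) / (4 − 1)
= (4·(-3.041152) − (-2.877746)) / 3
= -9.286862 / 3 = -3.095621

-3.0956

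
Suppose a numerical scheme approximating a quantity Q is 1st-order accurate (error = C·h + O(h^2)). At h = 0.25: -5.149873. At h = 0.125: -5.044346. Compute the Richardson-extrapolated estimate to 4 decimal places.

-4.9388

The leading error scales as h; refining by a factor of 2 reduces it by 2^1 = 2.
Extrapolated value = (2·A(h/2) − A(h)) / (2 − 1)
= (2·(-5.044346) − (-5.149873)) / 1
= -4.938819 / 1 = -4.938819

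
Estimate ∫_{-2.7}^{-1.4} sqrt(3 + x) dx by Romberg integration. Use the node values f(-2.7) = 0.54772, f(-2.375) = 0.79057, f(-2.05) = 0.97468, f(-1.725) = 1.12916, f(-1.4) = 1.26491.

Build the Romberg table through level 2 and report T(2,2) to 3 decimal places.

T(0,0) (trapezoid, 1 panel, h=1.3000): 1.17821
T(1,0) (trapezoid, 2 panels, h=0.6500): 1.22265
T(2,0) (trapezoid, 4 panels, h=0.3250): 1.23524
T(1,1) = 1.22265 + (1.22265 − 1.17821)/3 = 1.23746
T(2,1) = 1.23524 + (1.23524 − 1.22265)/3 = 1.23944
T(2,2) = 1.23944 + (1.23944 − 1.23746)/15 = 1.23957

1.240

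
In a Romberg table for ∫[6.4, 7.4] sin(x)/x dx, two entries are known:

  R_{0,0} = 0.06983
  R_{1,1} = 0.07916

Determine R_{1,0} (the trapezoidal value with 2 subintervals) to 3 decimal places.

0.077

From R_{1,1} = (4·R_{1,0} − R_{0,0})/3, solve for R_{1,0}:
4·R_{1,0} = 3·0.07916 + 0.06983 = 0.30731
R_{1,0} = 0.07683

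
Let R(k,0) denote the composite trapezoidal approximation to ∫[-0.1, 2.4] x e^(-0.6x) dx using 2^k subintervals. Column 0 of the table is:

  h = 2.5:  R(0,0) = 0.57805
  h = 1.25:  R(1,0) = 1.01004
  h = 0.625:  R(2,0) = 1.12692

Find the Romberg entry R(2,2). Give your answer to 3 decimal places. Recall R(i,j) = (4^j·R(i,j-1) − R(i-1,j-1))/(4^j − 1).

1.167

Richardson extrapolation on the trapezoidal column (denominator 4−1=3):
R(1,1) = 1.01004 + (1.01004 − 0.57805)/3 = 1.15404
R(2,1) = 1.12692 + (1.12692 − 1.01004)/3 = 1.16588
R(2,2) = (16·1.16588 − 1.15404) / 15 = 1.16667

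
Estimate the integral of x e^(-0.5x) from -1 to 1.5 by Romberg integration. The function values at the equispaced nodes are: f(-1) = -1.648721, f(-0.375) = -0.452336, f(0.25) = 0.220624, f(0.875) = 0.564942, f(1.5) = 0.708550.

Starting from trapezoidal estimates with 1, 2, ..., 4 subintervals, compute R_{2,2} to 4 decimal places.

R_{0,0} (trapezoid, 1 panel, h=2.5000): -1.175214
R_{1,0} (trapezoid, 2 panels, h=1.2500): -0.311827
R_{2,0} (trapezoid, 4 panels, h=0.6250): -0.085535
R_{1,1} = -0.311827 + (-0.311827 − (-1.175214))/3 = -0.024031
R_{2,1} = -0.085535 + (-0.085535 − (-0.311827))/3 = -0.010104
R_{2,2} = -0.010104 + (-0.010104 − (-0.024031))/15 = -0.009176

-0.0092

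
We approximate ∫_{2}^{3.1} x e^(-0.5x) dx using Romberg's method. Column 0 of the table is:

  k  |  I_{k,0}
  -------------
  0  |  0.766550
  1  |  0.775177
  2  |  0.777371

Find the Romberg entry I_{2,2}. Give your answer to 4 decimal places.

Richardson extrapolation on the trapezoidal column (denominator 4−1=3):
I_{1,1} = (4·0.775177 − 0.766550) / 3 = 0.778053
I_{2,1} = 0.777371 + (0.777371 − 0.775177)/3 = 0.778102
I_{2,2} = 0.778102 + (0.778102 − 0.778053)/15 = 0.778105

0.7781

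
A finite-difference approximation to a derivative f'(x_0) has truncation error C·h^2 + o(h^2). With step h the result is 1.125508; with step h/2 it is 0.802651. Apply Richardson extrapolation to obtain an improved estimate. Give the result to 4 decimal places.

The leading error scales as h^2; refining by a factor of 2 reduces it by 2^2 = 4.
Extrapolated value = (4·A(h/2) − A(h)) / (4 − 1)
= (4·0.802651 − 1.125508) / 3
= 2.085096 / 3 = 0.695032

0.6950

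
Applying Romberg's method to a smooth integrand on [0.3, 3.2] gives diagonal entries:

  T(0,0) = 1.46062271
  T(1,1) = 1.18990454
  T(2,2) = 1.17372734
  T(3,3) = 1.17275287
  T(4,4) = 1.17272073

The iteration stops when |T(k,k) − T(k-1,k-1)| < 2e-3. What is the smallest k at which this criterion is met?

|T(1,1) − T(0,0)| = 0.27071817 ≥ 2e-3
|T(2,2) − T(1,1)| = 0.01617720 ≥ 2e-3
|T(3,3) − T(2,2)| = 0.00097447 < 2e-3

k = 3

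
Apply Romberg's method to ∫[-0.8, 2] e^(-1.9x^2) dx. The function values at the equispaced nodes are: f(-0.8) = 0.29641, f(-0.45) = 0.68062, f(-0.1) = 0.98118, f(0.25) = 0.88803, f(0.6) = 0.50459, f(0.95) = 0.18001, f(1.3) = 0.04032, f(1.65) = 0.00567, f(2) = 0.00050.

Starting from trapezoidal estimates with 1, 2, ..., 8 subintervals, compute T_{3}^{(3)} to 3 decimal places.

1.205

T_{0}^{(0)} (trapezoid, 1 panel, h=2.8000): 0.41567
T_{1}^{(0)} (trapezoid, 2 panels, h=1.4000): 0.91426
T_{2}^{(0)} (trapezoid, 4 panels, h=0.7000): 1.17218
T_{3}^{(0)} (trapezoid, 8 panels, h=0.3500): 1.20011
T_{1}^{(1)} = 0.91426 + (0.91426 − 0.41567)/3 = 1.08046
T_{2}^{(1)} = 1.17218 + (1.17218 − 0.91426)/3 = 1.25815
T_{3}^{(1)} = 1.20011 + (1.20011 − 1.17218)/3 = 1.20942
T_{2}^{(2)} = 1.25815 + (1.25815 − 1.08046)/15 = 1.27000
T_{3}^{(2)} = 1.20942 + (1.20942 − 1.25815)/15 = 1.20617
T_{3}^{(3)} = 1.20617 + (1.20617 − 1.27000)/63 = 1.20516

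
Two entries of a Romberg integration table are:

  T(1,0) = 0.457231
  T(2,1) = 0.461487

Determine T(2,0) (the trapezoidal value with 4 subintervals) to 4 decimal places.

From T(2,1) = (4·T(2,0) − T(1,0))/3, solve for T(2,0):
4·T(2,0) = 3·0.461487 + 0.457231 = 1.841692
T(2,0) = 0.460423

0.4604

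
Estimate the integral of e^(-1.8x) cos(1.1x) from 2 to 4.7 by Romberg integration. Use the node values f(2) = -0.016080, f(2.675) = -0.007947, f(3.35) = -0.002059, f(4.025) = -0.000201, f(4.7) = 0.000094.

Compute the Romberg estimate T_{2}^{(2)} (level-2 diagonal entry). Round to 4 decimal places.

-0.0119

T_{0}^{(0)} (trapezoid, 1 panel, h=2.7000): -0.021581
T_{1}^{(0)} (trapezoid, 2 panels, h=1.3500): -0.013570
T_{2}^{(0)} (trapezoid, 4 panels, h=0.6750): -0.012285
T_{1}^{(1)} = -0.013570 + (-0.013570 − (-0.021581))/3 = -0.010900
T_{2}^{(1)} = -0.012285 + (-0.012285 − (-0.013570))/3 = -0.011857
T_{2}^{(2)} = -0.011857 + (-0.011857 − (-0.010900))/15 = -0.011921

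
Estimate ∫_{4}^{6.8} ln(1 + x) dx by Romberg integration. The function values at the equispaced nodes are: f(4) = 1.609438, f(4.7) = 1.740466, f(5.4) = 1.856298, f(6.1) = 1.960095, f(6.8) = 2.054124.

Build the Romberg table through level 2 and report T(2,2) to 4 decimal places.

5.1750

T(0,0) (trapezoid, 1 panel, h=2.8000): 5.128987
T(1,0) (trapezoid, 2 panels, h=1.4000): 5.163311
T(2,0) (trapezoid, 4 panels, h=0.7000): 5.172048
T(1,1) = 5.163311 + (5.163311 − 5.128987)/3 = 5.174752
T(2,1) = 5.172048 + (5.172048 − 5.163311)/3 = 5.174960
T(2,2) = 5.174960 + (5.174960 − 5.174752)/15 = 5.174974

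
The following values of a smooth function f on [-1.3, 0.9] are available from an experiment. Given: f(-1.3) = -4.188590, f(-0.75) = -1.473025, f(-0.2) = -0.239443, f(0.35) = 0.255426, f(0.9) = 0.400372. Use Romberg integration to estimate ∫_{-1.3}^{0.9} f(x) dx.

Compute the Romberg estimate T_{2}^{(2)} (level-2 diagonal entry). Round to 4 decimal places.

T_{0}^{(0)} (trapezoid, 1 panel, h=2.2000): -4.167040
T_{1}^{(0)} (trapezoid, 2 panels, h=1.1000): -2.346907
T_{2}^{(0)} (trapezoid, 4 panels, h=0.5500): -1.843133
T_{1}^{(1)} = -2.346907 + (-2.346907 − (-4.167040))/3 = -1.740196
T_{2}^{(1)} = -1.843133 + (-1.843133 − (-2.346907))/3 = -1.675208
T_{2}^{(2)} = -1.675208 + (-1.675208 − (-1.740196))/15 = -1.670875

-1.6709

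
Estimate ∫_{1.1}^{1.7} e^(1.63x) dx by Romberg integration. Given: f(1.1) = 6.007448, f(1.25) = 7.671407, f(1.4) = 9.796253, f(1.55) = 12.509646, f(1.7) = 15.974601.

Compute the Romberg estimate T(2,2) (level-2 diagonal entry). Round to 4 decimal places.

6.1148

T(0,0) (trapezoid, 1 panel, h=0.6000): 6.594615
T(1,0) (trapezoid, 2 panels, h=0.3000): 6.236183
T(2,0) (trapezoid, 4 panels, h=0.1500): 6.145250
T(1,1) = 6.236183 + (6.236183 − 6.594615)/3 = 6.116706
T(2,1) = 6.145250 + (6.145250 − 6.236183)/3 = 6.114939
T(2,2) = 6.114939 + (6.114939 − 6.116706)/15 = 6.114821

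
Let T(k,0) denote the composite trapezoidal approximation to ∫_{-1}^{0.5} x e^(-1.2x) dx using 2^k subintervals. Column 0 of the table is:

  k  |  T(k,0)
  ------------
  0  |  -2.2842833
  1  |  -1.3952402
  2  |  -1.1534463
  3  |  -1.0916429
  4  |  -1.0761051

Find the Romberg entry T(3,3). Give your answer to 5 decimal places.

Richardson extrapolation on the trapezoidal column (denominator 4−1=3):
T(1,1) = -1.3952402 + (-1.3952402 − (-2.2842833))/3 = -1.0988925
T(2,1) = -1.1534463 + (-1.1534463 − (-1.3952402))/3 = -1.0728483
T(3,1) = (4·(-1.0916429) − (-1.1534463)) / 3 = -1.0710418
T(2,2) = -1.0728483 + (-1.0728483 − (-1.0988925))/15 = -1.0711120
T(3,2) = -1.0710418 + (-1.0710418 − (-1.0728483))/15 = -1.0709214
T(3,3) = -1.0709214 + (-1.0709214 − (-1.0711120))/63 = -1.0709184

-1.07092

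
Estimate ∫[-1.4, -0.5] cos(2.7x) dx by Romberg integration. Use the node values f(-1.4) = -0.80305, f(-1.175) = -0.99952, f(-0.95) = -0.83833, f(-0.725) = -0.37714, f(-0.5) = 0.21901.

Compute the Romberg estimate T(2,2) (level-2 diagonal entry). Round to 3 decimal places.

-0.582

T(0,0) (trapezoid, 1 panel, h=0.9000): -0.26282
T(1,0) (trapezoid, 2 panels, h=0.4500): -0.50866
T(2,0) (trapezoid, 4 panels, h=0.2250): -0.56408
T(1,1) = -0.50866 + (-0.50866 − (-0.26282))/3 = -0.59061
T(2,1) = -0.56408 + (-0.56408 − (-0.50866))/3 = -0.58255
T(2,2) = -0.58255 + (-0.58255 − (-0.59061))/15 = -0.58201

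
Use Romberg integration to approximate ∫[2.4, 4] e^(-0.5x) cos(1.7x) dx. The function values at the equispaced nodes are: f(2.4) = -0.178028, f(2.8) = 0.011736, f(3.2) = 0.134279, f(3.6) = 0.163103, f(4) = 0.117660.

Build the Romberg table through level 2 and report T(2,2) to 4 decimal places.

0.1206

T(0,0) (trapezoid, 1 panel, h=1.6000): -0.048294
T(1,0) (trapezoid, 2 panels, h=0.8000): 0.083276
T(2,0) (trapezoid, 4 panels, h=0.4000): 0.111574
T(1,1) = 0.083276 + (0.083276 − (-0.048294))/3 = 0.127133
T(2,1) = 0.111574 + (0.111574 − 0.083276)/3 = 0.121007
T(2,2) = 0.121007 + (0.121007 − 0.127133)/15 = 0.120599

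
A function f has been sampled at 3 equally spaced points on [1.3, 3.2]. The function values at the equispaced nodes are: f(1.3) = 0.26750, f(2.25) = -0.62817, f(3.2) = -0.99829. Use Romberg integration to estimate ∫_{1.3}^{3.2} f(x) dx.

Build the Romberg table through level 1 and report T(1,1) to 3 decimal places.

T(0,0) (trapezoid, 1 panel, h=1.9000): -0.69425
T(1,0) (trapezoid, 2 panels, h=0.9500): -0.94389
T(1,1) = -0.94389 + (-0.94389 − (-0.69425))/3 = -1.02710

-1.027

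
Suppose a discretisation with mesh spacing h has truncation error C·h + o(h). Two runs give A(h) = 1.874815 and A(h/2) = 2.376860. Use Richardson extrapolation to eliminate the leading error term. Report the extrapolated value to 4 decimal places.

2.8789

Extrapolated value = (2·A(h/2) − A(h)) / (2 − 1)
= (2·2.376860 − 1.874815) / 1
= 2.878905 / 1 = 2.878905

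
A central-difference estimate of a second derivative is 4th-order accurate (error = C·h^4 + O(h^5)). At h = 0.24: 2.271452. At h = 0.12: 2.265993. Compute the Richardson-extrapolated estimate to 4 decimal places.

2.2656

Extrapolated value = (16·A(h/2) − A(h)) / (16 − 1)
= (16·2.265993 − 2.271452) / 15
= 33.984436 / 15 = 2.265629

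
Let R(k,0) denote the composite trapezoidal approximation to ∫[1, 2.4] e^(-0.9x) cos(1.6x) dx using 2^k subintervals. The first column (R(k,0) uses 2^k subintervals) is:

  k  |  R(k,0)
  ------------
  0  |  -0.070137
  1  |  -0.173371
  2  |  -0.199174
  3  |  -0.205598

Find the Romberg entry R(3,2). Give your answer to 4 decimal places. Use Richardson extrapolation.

-0.2077

Richardson extrapolation on the trapezoidal column (denominator 4−1=3):
R(2,1) = -0.199174 + (-0.199174 − (-0.173371))/3 = -0.207775
R(3,1) = (4·(-0.205598) − (-0.199174)) / 3 = -0.207739
R(3,2) = (16·(-0.207739) − (-0.207775)) / 15 = -0.207737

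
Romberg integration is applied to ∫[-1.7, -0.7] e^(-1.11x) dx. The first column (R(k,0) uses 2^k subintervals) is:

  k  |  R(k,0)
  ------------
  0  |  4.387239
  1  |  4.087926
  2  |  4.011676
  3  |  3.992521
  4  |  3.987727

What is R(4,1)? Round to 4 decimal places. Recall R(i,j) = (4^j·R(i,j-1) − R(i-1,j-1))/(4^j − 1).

3.9861

Richardson extrapolation on the trapezoidal column (denominator 4−1=3):
R(4,1) = (4·3.987727 − 3.992521) / 3 = 3.986129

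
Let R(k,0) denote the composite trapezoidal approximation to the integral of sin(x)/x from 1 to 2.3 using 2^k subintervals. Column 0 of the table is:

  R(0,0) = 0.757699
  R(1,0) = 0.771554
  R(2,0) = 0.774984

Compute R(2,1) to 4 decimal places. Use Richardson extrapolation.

R(2,1) = 0.774984 + (0.774984 − 0.771554)/3 = 0.776127

0.7761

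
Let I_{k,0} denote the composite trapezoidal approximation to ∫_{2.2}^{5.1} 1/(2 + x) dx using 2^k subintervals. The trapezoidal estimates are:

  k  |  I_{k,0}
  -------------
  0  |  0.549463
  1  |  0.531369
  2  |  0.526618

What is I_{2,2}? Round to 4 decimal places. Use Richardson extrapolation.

I_{1,1} = (4·0.531369 − 0.549463) / 3 = 0.525338
I_{2,1} = (4·0.526618 − 0.531369) / 3 = 0.525034
I_{2,2} = (16·0.525034 − 0.525338) / 15 = 0.525014

0.5250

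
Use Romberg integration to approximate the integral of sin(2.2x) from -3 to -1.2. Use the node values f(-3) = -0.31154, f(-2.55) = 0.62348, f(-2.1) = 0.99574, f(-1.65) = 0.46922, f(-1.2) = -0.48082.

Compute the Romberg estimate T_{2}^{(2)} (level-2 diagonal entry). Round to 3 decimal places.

T_{0}^{(0)} (trapezoid, 1 panel, h=1.8000): -0.71312
T_{1}^{(0)} (trapezoid, 2 panels, h=0.9000): 0.53960
T_{2}^{(0)} (trapezoid, 4 panels, h=0.4500): 0.76152
T_{1}^{(1)} = 0.53960 + (0.53960 − (-0.71312))/3 = 0.95717
T_{2}^{(1)} = 0.76152 + (0.76152 − 0.53960)/3 = 0.83549
T_{2}^{(2)} = 0.83549 + (0.83549 − 0.95717)/15 = 0.82738

0.827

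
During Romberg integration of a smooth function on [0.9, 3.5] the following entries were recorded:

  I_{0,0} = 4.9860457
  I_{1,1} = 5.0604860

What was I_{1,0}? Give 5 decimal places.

From I_{1,1} = (4·I_{1,0} − I_{0,0})/3, solve for I_{1,0}:
4·I_{1,0} = 3·5.0604860 + 4.9860457 = 20.1675037
I_{1,0} = 5.0418759

5.04188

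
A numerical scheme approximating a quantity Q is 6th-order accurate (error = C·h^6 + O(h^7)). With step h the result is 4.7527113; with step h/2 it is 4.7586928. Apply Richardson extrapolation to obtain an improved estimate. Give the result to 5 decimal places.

The leading error scales as h^6; refining by a factor of 2 reduces it by 2^6 = 64.
Extrapolated value = (64·A(h/2) − A(h)) / (64 − 1)
= (64·4.7586928 − 4.7527113) / 63
= 299.8036279 / 63 = 4.7587877

4.75879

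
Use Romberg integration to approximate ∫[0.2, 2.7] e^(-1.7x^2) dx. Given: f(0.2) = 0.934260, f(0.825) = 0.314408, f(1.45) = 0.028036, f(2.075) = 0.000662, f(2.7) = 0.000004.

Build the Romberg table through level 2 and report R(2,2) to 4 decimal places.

R(0,0) (trapezoid, 1 panel, h=2.5000): 1.167830
R(1,0) (trapezoid, 2 panels, h=1.2500): 0.618960
R(2,0) (trapezoid, 4 panels, h=0.6250): 0.506399
R(1,1) = 0.618960 + (0.618960 − 1.167830)/3 = 0.436003
R(2,1) = 0.506399 + (0.506399 − 0.618960)/3 = 0.468879
R(2,2) = 0.468879 + (0.468879 − 0.436003)/15 = 0.471071

0.4711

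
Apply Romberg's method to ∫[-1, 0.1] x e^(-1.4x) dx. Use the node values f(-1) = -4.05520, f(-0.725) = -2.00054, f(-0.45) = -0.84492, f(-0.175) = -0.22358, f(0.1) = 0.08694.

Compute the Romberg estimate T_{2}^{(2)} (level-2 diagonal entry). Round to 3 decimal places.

T_{0}^{(0)} (trapezoid, 1 panel, h=1.1000): -2.18254
T_{1}^{(0)} (trapezoid, 2 panels, h=0.5500): -1.55598
T_{2}^{(0)} (trapezoid, 4 panels, h=0.2750): -1.38962
T_{1}^{(1)} = -1.55598 + (-1.55598 − (-2.18254))/3 = -1.34713
T_{2}^{(1)} = -1.38962 + (-1.38962 − (-1.55598))/3 = -1.33417
T_{2}^{(2)} = -1.33417 + (-1.33417 − (-1.34713))/15 = -1.33331

-1.333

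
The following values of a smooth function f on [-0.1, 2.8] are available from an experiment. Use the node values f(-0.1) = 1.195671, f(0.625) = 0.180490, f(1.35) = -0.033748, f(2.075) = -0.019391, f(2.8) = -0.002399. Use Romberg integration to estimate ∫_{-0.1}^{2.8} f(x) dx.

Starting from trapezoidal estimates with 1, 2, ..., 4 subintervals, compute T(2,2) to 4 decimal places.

0.4222

T(0,0) (trapezoid, 1 panel, h=2.9000): 1.730244
T(1,0) (trapezoid, 2 panels, h=1.4500): 0.816188
T(2,0) (trapezoid, 4 panels, h=0.7250): 0.524891
T(1,1) = 0.816188 + (0.816188 − 1.730244)/3 = 0.511503
T(2,1) = 0.524891 + (0.524891 − 0.816188)/3 = 0.427792
T(2,2) = 0.427792 + (0.427792 − 0.511503)/15 = 0.422211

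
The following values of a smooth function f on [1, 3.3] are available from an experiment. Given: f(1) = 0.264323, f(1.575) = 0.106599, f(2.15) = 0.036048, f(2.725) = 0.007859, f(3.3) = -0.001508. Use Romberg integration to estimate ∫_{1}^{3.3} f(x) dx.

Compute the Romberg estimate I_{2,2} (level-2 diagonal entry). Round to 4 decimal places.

I_{0,0} (trapezoid, 1 panel, h=2.3000): 0.302237
I_{1,0} (trapezoid, 2 panels, h=1.1500): 0.192574
I_{2,0} (trapezoid, 4 panels, h=0.5750): 0.162100
I_{1,1} = 0.192574 + (0.192574 − 0.302237)/3 = 0.156020
I_{2,1} = 0.162100 + (0.162100 − 0.192574)/3 = 0.151942
I_{2,2} = 0.151942 + (0.151942 − 0.156020)/15 = 0.151670

0.1517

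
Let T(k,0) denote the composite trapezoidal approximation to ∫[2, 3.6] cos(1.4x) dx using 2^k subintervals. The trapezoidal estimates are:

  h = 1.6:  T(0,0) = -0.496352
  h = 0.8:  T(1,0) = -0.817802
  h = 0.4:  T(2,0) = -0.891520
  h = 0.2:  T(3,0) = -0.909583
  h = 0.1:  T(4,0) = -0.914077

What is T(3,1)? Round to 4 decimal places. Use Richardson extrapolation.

Richardson extrapolation on the trapezoidal column (denominator 4−1=3):
T(3,1) = -0.909583 + (-0.909583 − (-0.891520))/3 = -0.915604

-0.9156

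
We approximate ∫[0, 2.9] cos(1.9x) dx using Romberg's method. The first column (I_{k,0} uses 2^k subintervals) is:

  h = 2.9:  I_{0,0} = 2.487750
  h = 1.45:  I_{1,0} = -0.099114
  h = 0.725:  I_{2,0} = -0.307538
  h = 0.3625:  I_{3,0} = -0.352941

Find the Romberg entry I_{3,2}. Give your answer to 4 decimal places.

I_{2,1} = (4·(-0.307538) − (-0.099114)) / 3 = -0.377013
I_{3,1} = -0.352941 + (-0.352941 − (-0.307538))/3 = -0.368075
I_{3,2} = -0.368075 + (-0.368075 − (-0.377013))/15 = -0.367479

-0.3675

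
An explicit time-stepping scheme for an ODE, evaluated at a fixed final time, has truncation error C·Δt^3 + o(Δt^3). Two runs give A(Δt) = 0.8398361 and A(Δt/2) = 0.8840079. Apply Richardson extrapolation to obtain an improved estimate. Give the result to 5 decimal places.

The leading error scales as Δt^3; refining by a factor of 2 reduces it by 2^3 = 8.
Extrapolated value = (8·A(Δt/2) − A(Δt)) / (8 − 1)
= (8·0.8840079 − 0.8398361) / 7
= 6.2322271 / 7 = 0.8903182

0.89032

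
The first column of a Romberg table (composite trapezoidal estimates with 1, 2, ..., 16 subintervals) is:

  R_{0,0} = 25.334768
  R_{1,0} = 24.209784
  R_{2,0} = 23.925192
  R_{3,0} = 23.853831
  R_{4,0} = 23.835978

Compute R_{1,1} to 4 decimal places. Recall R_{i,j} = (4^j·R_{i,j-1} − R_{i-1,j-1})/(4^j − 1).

Richardson extrapolation on the trapezoidal column (denominator 4−1=3):
R_{1,1} = (4·24.209784 − 25.334768) / 3 = 23.834789

23.8348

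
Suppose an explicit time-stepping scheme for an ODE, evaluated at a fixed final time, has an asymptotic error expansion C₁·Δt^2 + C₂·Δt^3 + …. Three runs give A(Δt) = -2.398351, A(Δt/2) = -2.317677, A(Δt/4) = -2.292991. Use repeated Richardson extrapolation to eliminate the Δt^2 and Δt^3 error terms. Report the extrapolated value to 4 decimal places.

-2.2839

First eliminate the Δt^2 term (factor 2^2 = 4):
  B₁ = (4·(-2.317677) − (-2.398351))/3 = -2.290786
  B₂ = (4·(-2.292991) − (-2.317677))/3 = -2.284762
Then eliminate the Δt^3 term (factor 2^3 = 8):
  (8·(-2.284762) − (-2.290786))/7 = -2.283901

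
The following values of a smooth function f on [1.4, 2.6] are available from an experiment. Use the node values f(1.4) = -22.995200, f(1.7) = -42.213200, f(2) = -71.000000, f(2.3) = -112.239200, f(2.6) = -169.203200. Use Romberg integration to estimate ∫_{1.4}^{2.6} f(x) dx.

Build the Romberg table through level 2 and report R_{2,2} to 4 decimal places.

R_{0,0} (trapezoid, 1 panel, h=1.2000): -115.319040
R_{1,0} (trapezoid, 2 panels, h=0.6000): -100.259520
R_{2,0} (trapezoid, 4 panels, h=0.3000): -96.465480
R_{1,1} = -100.259520 + (-100.259520 − (-115.319040))/3 = -95.239680
R_{2,1} = -96.465480 + (-96.465480 − (-100.259520))/3 = -95.200800
R_{2,2} = -95.200800 + (-95.200800 − (-95.239680))/15 = -95.198208

-95.1982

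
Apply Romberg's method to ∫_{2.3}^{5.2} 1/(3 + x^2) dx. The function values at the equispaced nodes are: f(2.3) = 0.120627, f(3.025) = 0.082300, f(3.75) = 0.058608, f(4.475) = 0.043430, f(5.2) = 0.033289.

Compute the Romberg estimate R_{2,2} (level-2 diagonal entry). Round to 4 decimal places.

0.1870

R_{0,0} (trapezoid, 1 panel, h=2.9000): 0.223178
R_{1,0} (trapezoid, 2 panels, h=1.4500): 0.196571
R_{2,0} (trapezoid, 4 panels, h=0.7250): 0.189440
R_{1,1} = 0.196571 + (0.196571 − 0.223178)/3 = 0.187702
R_{2,1} = 0.189440 + (0.189440 − 0.196571)/3 = 0.187063
R_{2,2} = 0.187063 + (0.187063 − 0.187702)/15 = 0.187020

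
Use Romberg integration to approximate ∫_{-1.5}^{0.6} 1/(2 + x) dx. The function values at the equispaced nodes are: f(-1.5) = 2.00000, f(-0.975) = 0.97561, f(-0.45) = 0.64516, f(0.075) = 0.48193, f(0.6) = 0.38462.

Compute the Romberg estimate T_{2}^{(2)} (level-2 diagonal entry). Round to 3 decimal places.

1.658

T_{0}^{(0)} (trapezoid, 1 panel, h=2.1000): 2.50385
T_{1}^{(0)} (trapezoid, 2 panels, h=1.0500): 1.92934
T_{2}^{(0)} (trapezoid, 4 panels, h=0.5250): 1.72988
T_{1}^{(1)} = 1.92934 + (1.92934 − 2.50385)/3 = 1.73784
T_{2}^{(1)} = 1.72988 + (1.72988 − 1.92934)/3 = 1.66339
T_{2}^{(2)} = 1.66339 + (1.66339 − 1.73784)/15 = 1.65843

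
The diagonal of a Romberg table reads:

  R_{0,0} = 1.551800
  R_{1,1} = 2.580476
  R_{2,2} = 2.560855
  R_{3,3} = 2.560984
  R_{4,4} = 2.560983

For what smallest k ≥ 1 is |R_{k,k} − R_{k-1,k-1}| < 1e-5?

|R_{1,1} − R_{0,0}| = 1.028676 ≥ 1e-5
|R_{2,2} − R_{1,1}| = 0.019621 ≥ 1e-5
|R_{3,3} − R_{2,2}| = 0.000129 ≥ 1e-5
|R_{4,4} − R_{3,3}| = 0.000001 < 1e-5

k = 4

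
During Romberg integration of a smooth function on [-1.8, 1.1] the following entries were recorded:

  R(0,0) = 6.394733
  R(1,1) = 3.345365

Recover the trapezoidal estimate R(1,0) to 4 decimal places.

4.1077

From R(1,1) = (4·R(1,0) − R(0,0))/3, solve for R(1,0):
4·R(1,0) = 3·3.345365 + 6.394733 = 16.430828
R(1,0) = 4.107707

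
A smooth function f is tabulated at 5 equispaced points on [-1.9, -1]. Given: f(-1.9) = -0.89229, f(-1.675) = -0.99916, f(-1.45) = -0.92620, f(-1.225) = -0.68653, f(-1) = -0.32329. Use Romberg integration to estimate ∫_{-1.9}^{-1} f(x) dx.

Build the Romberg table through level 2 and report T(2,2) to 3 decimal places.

-0.736

T(0,0) (trapezoid, 1 panel, h=0.9000): -0.54701
T(1,0) (trapezoid, 2 panels, h=0.4500): -0.69030
T(2,0) (trapezoid, 4 panels, h=0.2250): -0.72443
T(1,1) = -0.69030 + (-0.69030 − (-0.54701))/3 = -0.73806
T(2,1) = -0.72443 + (-0.72443 − (-0.69030))/3 = -0.73581
T(2,2) = -0.73581 + (-0.73581 − (-0.73806))/15 = -0.73566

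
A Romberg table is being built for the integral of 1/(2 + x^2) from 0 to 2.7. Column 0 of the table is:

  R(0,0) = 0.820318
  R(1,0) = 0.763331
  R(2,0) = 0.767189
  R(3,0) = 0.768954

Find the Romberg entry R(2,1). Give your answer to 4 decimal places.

R(2,1) = 0.767189 + (0.767189 − 0.763331)/3 = 0.768475

0.7685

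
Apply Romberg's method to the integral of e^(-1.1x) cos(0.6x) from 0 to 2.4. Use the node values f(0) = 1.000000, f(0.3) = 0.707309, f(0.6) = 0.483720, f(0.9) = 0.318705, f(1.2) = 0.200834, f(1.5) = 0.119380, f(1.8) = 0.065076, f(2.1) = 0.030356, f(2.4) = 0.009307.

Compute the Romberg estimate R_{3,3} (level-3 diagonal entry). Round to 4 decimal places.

R_{0,0} (trapezoid, 1 panel, h=2.4000): 1.211168
R_{1,0} (trapezoid, 2 panels, h=1.2000): 0.846585
R_{2,0} (trapezoid, 4 panels, h=0.6000): 0.752570
R_{3,0} (trapezoid, 8 panels, h=0.3000): 0.729010
R_{1,1} = 0.846585 + (0.846585 − 1.211168)/3 = 0.725057
R_{2,1} = 0.752570 + (0.752570 − 0.846585)/3 = 0.721232
R_{3,1} = 0.729010 + (0.729010 − 0.752570)/3 = 0.721157
R_{2,2} = 0.721232 + (0.721232 − 0.725057)/15 = 0.720977
R_{3,2} = 0.721157 + (0.721157 − 0.721232)/15 = 0.721152
R_{3,3} = 0.721152 + (0.721152 − 0.720977)/63 = 0.721155

0.7212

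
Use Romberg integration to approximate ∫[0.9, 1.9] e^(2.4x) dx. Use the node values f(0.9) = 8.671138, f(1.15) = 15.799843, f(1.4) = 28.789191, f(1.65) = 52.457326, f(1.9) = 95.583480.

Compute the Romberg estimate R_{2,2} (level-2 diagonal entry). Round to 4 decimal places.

R_{0,0} (trapezoid, 1 panel, h=1.0000): 52.127309
R_{1,0} (trapezoid, 2 panels, h=0.5000): 40.458250
R_{2,0} (trapezoid, 4 panels, h=0.2500): 37.293417
R_{1,1} = 40.458250 + (40.458250 − 52.127309)/3 = 36.568564
R_{2,1} = 37.293417 + (37.293417 − 40.458250)/3 = 36.238473
R_{2,2} = 36.238473 + (36.238473 − 36.568564)/15 = 36.216467

36.2165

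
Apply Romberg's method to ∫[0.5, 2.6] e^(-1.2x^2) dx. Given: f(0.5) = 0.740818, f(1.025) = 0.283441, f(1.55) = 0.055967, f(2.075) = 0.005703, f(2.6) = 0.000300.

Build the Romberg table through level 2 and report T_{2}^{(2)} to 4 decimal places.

T_{0}^{(0)} (trapezoid, 1 panel, h=2.1000): 0.778174
T_{1}^{(0)} (trapezoid, 2 panels, h=1.0500): 0.447852
T_{2}^{(0)} (trapezoid, 4 panels, h=0.5250): 0.375727
T_{1}^{(1)} = 0.447852 + (0.447852 − 0.778174)/3 = 0.337745
T_{2}^{(1)} = 0.375727 + (0.375727 − 0.447852)/3 = 0.351685
T_{2}^{(2)} = 0.351685 + (0.351685 − 0.337745)/15 = 0.352614

0.3526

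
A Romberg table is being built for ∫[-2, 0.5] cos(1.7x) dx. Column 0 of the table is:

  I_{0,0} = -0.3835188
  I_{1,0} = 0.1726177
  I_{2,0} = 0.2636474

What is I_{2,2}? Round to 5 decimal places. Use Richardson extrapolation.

0.28972

Richardson extrapolation on the trapezoidal column (denominator 4−1=3):
I_{1,1} = (4·0.1726177 − (-0.3835188)) / 3 = 0.3579965
I_{2,1} = (4·0.2636474 − 0.1726177) / 3 = 0.2939906
I_{2,2} = (16·0.2939906 − 0.3579965) / 15 = 0.2897235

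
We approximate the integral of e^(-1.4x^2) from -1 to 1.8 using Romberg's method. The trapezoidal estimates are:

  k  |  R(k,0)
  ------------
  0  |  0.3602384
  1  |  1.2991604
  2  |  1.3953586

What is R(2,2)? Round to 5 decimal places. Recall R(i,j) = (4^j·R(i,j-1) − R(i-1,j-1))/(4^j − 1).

Richardson extrapolation on the trapezoidal column (denominator 4−1=3):
R(1,1) = (4·1.2991604 − 0.3602384) / 3 = 1.6121344
R(2,1) = (4·1.3953586 − 1.2991604) / 3 = 1.4274247
R(2,2) = (16·1.4274247 − 1.6121344) / 15 = 1.4151107

1.41511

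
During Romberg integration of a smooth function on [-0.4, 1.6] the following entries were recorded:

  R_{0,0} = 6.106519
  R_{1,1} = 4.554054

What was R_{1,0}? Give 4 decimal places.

4.9422

From R_{1,1} = (4·R_{1,0} − R_{0,0})/3, solve for R_{1,0}:
4·R_{1,0} = 3·4.554054 + 6.106519 = 19.768681
R_{1,0} = 4.942170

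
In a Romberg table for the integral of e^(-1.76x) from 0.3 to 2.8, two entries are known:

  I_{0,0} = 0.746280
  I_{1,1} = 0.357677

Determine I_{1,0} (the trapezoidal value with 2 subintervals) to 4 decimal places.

From I_{1,1} = (4·I_{1,0} − I_{0,0})/3, solve for I_{1,0}:
4·I_{1,0} = 3·0.357677 + 0.746280 = 1.819311
I_{1,0} = 0.454828

0.4548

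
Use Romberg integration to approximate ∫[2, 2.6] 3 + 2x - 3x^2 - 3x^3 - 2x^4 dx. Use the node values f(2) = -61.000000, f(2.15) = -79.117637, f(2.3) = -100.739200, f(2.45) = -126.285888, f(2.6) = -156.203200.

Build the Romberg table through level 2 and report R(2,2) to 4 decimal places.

R(0,0) (trapezoid, 1 panel, h=0.6000): -65.160960
R(1,0) (trapezoid, 2 panels, h=0.3000): -62.802240
R(2,0) (trapezoid, 4 panels, h=0.1500): -62.211649
R(1,1) = -62.802240 + (-62.802240 − (-65.160960))/3 = -62.016000
R(2,1) = -62.211649 + (-62.211649 − (-62.802240))/3 = -62.014785
R(2,2) = -62.014785 + (-62.014785 − (-62.016000))/15 = -62.014704

-62.0147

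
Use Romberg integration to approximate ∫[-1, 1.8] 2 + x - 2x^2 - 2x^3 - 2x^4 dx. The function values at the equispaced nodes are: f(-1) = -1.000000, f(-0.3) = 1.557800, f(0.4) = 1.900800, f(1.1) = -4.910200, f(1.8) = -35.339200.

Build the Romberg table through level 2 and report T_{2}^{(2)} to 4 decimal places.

-10.5417

T_{0}^{(0)} (trapezoid, 1 panel, h=2.8000): -50.874880
T_{1}^{(0)} (trapezoid, 2 panels, h=1.4000): -22.776320
T_{2}^{(0)} (trapezoid, 4 panels, h=0.7000): -13.734840
T_{1}^{(1)} = -22.776320 + (-22.776320 − (-50.874880))/3 = -13.410133
T_{2}^{(1)} = -13.734840 + (-13.734840 − (-22.776320))/3 = -10.721013
T_{2}^{(2)} = -10.721013 + (-10.721013 − (-13.410133))/15 = -10.541738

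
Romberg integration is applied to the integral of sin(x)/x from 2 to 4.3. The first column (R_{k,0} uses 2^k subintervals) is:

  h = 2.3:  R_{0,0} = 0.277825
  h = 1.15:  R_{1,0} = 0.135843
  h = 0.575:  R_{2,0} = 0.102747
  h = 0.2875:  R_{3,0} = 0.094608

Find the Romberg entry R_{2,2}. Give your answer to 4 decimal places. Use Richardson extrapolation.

0.0919

Richardson extrapolation on the trapezoidal column (denominator 4−1=3):
R_{1,1} = (4·0.135843 − 0.277825) / 3 = 0.088516
R_{2,1} = (4·0.102747 − 0.135843) / 3 = 0.091715
R_{2,2} = 0.091715 + (0.091715 − 0.088516)/15 = 0.091928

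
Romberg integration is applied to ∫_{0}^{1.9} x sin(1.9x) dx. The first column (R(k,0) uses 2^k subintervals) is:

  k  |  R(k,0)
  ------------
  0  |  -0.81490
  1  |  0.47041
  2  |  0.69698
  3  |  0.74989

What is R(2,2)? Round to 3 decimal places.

0.764

Richardson extrapolation on the trapezoidal column (denominator 4−1=3):
R(1,1) = (4·0.47041 − (-0.81490)) / 3 = 0.89885
R(2,1) = 0.69698 + (0.69698 − 0.47041)/3 = 0.77250
R(2,2) = 0.77250 + (0.77250 − 0.89885)/15 = 0.76408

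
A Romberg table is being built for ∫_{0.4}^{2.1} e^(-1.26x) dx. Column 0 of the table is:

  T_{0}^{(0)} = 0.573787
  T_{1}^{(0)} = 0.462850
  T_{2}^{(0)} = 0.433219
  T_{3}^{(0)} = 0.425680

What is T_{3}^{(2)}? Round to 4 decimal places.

0.4232

T_{2}^{(1)} = (4·0.433219 − 0.462850) / 3 = 0.423342
T_{3}^{(1)} = 0.425680 + (0.425680 − 0.433219)/3 = 0.423167
T_{3}^{(2)} = 0.423167 + (0.423167 − 0.423342)/15 = 0.423155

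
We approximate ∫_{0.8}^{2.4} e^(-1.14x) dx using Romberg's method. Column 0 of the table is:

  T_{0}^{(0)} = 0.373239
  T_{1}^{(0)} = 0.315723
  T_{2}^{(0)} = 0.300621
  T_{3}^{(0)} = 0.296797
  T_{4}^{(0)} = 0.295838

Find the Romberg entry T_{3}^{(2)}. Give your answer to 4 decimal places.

Richardson extrapolation on the trapezoidal column (denominator 4−1=3):
T_{2}^{(1)} = 0.300621 + (0.300621 − 0.315723)/3 = 0.295587
T_{3}^{(1)} = (4·0.296797 − 0.300621) / 3 = 0.295522
T_{3}^{(2)} = (16·0.295522 − 0.295587) / 15 = 0.295518
(Column j=1 coincides with Simpson's rule on the same nodes.)

0.2955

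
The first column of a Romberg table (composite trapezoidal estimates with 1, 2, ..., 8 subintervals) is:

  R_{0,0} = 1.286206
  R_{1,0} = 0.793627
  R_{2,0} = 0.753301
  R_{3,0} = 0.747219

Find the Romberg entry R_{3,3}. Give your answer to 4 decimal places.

0.7455

Richardson extrapolation on the trapezoidal column (denominator 4−1=3):
R_{1,1} = 0.793627 + (0.793627 − 1.286206)/3 = 0.629434
R_{2,1} = (4·0.753301 − 0.793627) / 3 = 0.739859
R_{3,1} = (4·0.747219 − 0.753301) / 3 = 0.745192
R_{2,2} = (16·0.739859 − 0.629434) / 15 = 0.747221
R_{3,2} = (16·0.745192 − 0.739859) / 15 = 0.745548
R_{3,3} = 0.745548 + (0.745548 − 0.747221)/63 = 0.745521
(Column j=1 coincides with Simpson's rule on the same nodes.)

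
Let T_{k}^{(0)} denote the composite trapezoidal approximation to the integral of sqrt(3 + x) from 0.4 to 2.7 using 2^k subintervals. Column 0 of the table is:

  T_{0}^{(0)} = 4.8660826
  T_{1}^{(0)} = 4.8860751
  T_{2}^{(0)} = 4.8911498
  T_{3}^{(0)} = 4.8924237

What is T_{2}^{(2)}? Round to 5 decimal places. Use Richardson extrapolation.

4.89285

Richardson extrapolation on the trapezoidal column (denominator 4−1=3):
T_{1}^{(1)} = 4.8860751 + (4.8860751 − 4.8660826)/3 = 4.8927393
T_{2}^{(1)} = 4.8911498 + (4.8911498 − 4.8860751)/3 = 4.8928414
T_{2}^{(2)} = 4.8928414 + (4.8928414 − 4.8927393)/15 = 4.8928482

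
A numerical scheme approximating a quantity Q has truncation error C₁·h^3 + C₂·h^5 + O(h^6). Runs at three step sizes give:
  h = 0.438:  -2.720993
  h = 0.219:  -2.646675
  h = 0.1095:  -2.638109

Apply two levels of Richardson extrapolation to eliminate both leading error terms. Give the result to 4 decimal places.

-2.6369

First eliminate the h^3 term (factor 2^3 = 8):
  B₁ = (8·(-2.646675) − (-2.720993))/7 = -2.636058
  B₂ = (8·(-2.638109) − (-2.646675))/7 = -2.636885
Then eliminate the h^5 term (factor 2^5 = 32):
  (32·(-2.636885) − (-2.636058))/31 = -2.636912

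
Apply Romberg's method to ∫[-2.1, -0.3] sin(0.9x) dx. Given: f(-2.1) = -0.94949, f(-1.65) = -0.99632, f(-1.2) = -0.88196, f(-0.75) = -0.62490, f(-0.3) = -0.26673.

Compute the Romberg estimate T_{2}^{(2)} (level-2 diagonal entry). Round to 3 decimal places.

-1.420

T_{0}^{(0)} (trapezoid, 1 panel, h=1.8000): -1.09460
T_{1}^{(0)} (trapezoid, 2 panels, h=0.9000): -1.34106
T_{2}^{(0)} (trapezoid, 4 panels, h=0.4500): -1.40008
T_{1}^{(1)} = -1.34106 + (-1.34106 − (-1.09460))/3 = -1.42321
T_{2}^{(1)} = -1.40008 + (-1.40008 − (-1.34106))/3 = -1.41975
T_{2}^{(2)} = -1.41975 + (-1.41975 − (-1.42321))/15 = -1.41952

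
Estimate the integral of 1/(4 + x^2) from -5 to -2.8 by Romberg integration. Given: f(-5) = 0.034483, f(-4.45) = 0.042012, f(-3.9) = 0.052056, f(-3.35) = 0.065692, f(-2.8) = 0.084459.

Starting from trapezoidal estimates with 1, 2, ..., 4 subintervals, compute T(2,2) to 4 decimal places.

0.1199

T(0,0) (trapezoid, 1 panel, h=2.2000): 0.130836
T(1,0) (trapezoid, 2 panels, h=1.1000): 0.122680
T(2,0) (trapezoid, 4 panels, h=0.5500): 0.120577
T(1,1) = 0.122680 + (0.122680 − 0.130836)/3 = 0.119961
T(2,1) = 0.120577 + (0.120577 − 0.122680)/3 = 0.119876
T(2,2) = 0.119876 + (0.119876 − 0.119961)/15 = 0.119870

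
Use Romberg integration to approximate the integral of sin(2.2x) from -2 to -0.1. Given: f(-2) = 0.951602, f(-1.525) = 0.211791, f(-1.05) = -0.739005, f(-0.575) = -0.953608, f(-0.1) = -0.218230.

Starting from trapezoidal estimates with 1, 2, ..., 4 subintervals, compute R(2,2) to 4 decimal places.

R(0,0) (trapezoid, 1 panel, h=1.9000): 0.696703
R(1,0) (trapezoid, 2 panels, h=0.9500): -0.353703
R(2,0) (trapezoid, 4 panels, h=0.4750): -0.529215
R(1,1) = -0.353703 + (-0.353703 − 0.696703)/3 = -0.703838
R(2,1) = -0.529215 + (-0.529215 − (-0.353703))/3 = -0.587719
R(2,2) = -0.587719 + (-0.587719 − (-0.703838))/15 = -0.579978

-0.5800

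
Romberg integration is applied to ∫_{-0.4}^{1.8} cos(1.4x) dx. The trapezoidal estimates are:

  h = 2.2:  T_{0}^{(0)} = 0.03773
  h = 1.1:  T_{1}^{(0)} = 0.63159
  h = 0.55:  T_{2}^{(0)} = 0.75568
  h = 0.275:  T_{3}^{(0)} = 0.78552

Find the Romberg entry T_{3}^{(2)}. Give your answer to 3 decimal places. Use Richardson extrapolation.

Richardson extrapolation on the trapezoidal column (denominator 4−1=3):
T_{2}^{(1)} = 0.75568 + (0.75568 − 0.63159)/3 = 0.79704
T_{3}^{(1)} = (4·0.78552 − 0.75568) / 3 = 0.79547
T_{3}^{(2)} = 0.79547 + (0.79547 − 0.79704)/15 = 0.79537

0.795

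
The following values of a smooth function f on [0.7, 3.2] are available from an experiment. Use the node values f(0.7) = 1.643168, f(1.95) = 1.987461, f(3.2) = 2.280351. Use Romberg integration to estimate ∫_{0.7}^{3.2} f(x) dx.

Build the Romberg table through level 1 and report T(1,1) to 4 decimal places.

T(0,0) (trapezoid, 1 panel, h=2.5000): 4.904399
T(1,0) (trapezoid, 2 panels, h=1.2500): 4.936526
T(1,1) = 4.936526 + (4.936526 − 4.904399)/3 = 4.947235

4.9472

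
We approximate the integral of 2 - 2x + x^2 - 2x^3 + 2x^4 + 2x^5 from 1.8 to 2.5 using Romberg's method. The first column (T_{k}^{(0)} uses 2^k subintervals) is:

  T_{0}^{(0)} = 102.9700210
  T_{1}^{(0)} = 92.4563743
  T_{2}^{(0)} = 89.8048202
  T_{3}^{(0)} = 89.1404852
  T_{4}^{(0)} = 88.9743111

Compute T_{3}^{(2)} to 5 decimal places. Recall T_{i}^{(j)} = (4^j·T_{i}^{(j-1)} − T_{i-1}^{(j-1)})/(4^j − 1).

88.91891

Richardson extrapolation on the trapezoidal column (denominator 4−1=3):
T_{2}^{(1)} = (4·89.8048202 − 92.4563743) / 3 = 88.9209688
T_{3}^{(1)} = (4·89.1404852 − 89.8048202) / 3 = 88.9190402
T_{3}^{(2)} = (16·88.9190402 − 88.9209688) / 15 = 88.9189116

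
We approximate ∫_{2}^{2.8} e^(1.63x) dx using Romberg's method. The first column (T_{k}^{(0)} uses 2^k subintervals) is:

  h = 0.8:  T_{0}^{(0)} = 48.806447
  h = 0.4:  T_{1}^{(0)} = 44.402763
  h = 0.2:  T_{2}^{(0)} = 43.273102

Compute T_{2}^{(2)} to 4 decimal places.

T_{1}^{(1)} = (4·44.402763 − 48.806447) / 3 = 42.934868
T_{2}^{(1)} = 43.273102 + (43.273102 − 44.402763)/3 = 42.896548
T_{2}^{(2)} = (16·42.896548 − 42.934868) / 15 = 42.893993

42.8940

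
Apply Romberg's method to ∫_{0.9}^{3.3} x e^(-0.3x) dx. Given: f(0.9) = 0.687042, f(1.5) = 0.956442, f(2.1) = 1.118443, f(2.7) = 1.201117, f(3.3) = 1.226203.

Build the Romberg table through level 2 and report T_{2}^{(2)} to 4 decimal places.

T_{0}^{(0)} (trapezoid, 1 panel, h=2.4000): 2.295894
T_{1}^{(0)} (trapezoid, 2 panels, h=1.2000): 2.490079
T_{2}^{(0)} (trapezoid, 4 panels, h=0.6000): 2.539575
T_{1}^{(1)} = 2.490079 + (2.490079 − 2.295894)/3 = 2.554807
T_{2}^{(1)} = 2.539575 + (2.539575 − 2.490079)/3 = 2.556074
T_{2}^{(2)} = 2.556074 + (2.556074 − 2.554807)/15 = 2.556158

2.5562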